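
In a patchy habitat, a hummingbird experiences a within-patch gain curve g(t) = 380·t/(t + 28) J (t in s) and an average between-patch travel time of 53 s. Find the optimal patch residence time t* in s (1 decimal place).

38.5 s

By the marginal value theorem, leave when the instantaneous gain rate g'(t) equals the habitat-wide average g(t)/(T + t).
g'(t) = 380·28/(t + 28)². Setting 380·28/(t+28)² = 380t/[(t+28)(53+t)] gives 28(53+t) = t(t+28), so t² = 28×53 = 1484.
t* = √1484 = 38.52 s.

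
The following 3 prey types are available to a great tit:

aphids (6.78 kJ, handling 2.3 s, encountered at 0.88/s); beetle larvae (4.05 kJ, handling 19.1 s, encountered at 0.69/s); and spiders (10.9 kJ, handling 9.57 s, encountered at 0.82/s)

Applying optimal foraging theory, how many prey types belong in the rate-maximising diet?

1

Profitabilities (E/h, kJ/s): aphids 2.95, spiders 1.14, beetle larvae 0.212. Add prey in this order while the next type's profitability exceeds the intake rate on those already taken.
Rate on top 1: 1.973. spiders: 1.14 < 1.973 → exclude; stop.
Optimal diet: aphids — 1 of 3 types.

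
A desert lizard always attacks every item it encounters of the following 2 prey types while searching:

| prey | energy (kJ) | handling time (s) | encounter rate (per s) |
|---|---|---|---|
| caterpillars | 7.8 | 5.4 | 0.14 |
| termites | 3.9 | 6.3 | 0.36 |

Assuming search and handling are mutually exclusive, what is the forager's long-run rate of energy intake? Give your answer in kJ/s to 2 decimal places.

0.62 kJ/s

Energy encountered per unit search time: 0.14×7.8 + 0.36×3.9 = 2.496 kJ/s.
Handling time per unit search time: 0.14×5.4 + 0.36×6.3 = 3.024.
Rate = 2.496/(1 + 3.024) = 0.6203 kJ/s.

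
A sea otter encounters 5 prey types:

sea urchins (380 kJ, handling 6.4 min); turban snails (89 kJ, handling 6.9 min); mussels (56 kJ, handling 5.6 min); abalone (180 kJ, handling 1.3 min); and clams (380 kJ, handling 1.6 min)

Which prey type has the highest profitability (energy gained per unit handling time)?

Profitability E/h (kJ/min): sea urchins = 380/6.4 = 59.4, turban snails = 89/6.9 = 12.9, mussels = 56/5.6 = 10, abalone = 180/1.3 = 138, clams = 380/1.6 = 238.
Ranked: clams > abalone > sea urchins > turban snails > mussels.

clams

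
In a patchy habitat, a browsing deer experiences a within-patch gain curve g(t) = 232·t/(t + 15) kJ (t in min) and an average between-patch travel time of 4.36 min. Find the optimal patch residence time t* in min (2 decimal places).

8.09 min

Maximise g(t)/(T+t): set derivative to zero → g'(t)(T+t) = g(t).
g'(t) = 232·15/(t + 15)². Setting 232·15/(t+15)² = 232t/[(t+15)(4.36+t)] gives 15(4.36+t) = t(t+15), so t² = 15×4.36 = 65.4.
t* = √65.4 = 8.087 min.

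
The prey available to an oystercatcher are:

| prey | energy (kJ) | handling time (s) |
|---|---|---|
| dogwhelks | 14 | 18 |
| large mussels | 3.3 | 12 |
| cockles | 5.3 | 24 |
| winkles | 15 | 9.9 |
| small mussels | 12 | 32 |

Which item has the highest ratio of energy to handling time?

In descending order of E/h:
winkles: 15/9.9 = 1.52 kJ/s
dogwhelks: 14/18 = 0.778 kJ/s
small mussels: 12/32 = 0.375 kJ/s
large mussels: 3.3/12 = 0.275 kJ/s
cockles: 5.3/24 = 0.221 kJ/s

winkles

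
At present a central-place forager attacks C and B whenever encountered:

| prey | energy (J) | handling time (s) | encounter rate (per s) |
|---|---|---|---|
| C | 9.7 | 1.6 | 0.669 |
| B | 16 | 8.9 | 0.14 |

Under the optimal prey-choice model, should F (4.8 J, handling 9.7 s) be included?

No

Current rate: (0.669×9.7 + 0.14×16)/(1 + 0.669×1.6 + 0.14×8.9) = 2.632 J/s.
F: E/h = 4.8/9.7 = 0.4948 J/s.
0.4948 < 2.632, so adding F would lower the average — exclude it.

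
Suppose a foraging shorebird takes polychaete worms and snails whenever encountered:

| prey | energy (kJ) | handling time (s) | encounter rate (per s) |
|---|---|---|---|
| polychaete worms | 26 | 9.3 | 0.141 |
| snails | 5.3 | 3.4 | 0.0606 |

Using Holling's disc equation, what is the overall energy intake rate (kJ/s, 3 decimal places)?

1.584 kJ/s

R = (0.141×26 + 0.0606×5.3) / (1 + 0.141×9.3 + 0.0606×3.4) = 3.987/2.517 = 1.584 kJ/s.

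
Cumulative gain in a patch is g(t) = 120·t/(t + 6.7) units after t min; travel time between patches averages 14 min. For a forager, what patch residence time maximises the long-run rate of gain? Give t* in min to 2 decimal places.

9.69 min

Optimal t* satisfies g'(t*) = g(t*)/(T + t*).
g'(t) = 120·6.7/(t + 6.7)². Setting 120·6.7/(t+6.7)² = 120t/[(t+6.7)(14+t)] gives 6.7(14+t) = t(t+6.7), so t² = 6.7×14 = 93.8.
t* = √93.8 = 9.685 min.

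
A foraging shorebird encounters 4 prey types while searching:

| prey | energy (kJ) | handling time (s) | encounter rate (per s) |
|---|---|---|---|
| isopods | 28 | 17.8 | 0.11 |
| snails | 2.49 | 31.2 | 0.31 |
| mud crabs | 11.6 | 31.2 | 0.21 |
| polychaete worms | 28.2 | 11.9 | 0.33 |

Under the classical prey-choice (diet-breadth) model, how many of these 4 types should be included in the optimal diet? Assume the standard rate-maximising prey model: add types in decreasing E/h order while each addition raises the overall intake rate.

1

Rank by E/h (kJ/s): polychaete worms 2.37, isopods 1.57, mud crabs 0.372, snails 0.0798. Include each in turn until the next type's E/h falls below the running intake rate.
Rate on top 1: 1.889. isopods: 1.57 < 1.889 → exclude; stop.
Optimal diet: polychaete worms — 1 of 4 types.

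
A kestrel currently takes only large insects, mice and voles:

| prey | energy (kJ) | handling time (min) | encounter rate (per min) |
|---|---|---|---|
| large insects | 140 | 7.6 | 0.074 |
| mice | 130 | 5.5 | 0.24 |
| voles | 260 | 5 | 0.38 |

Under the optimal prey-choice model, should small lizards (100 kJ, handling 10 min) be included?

Current rate: (0.074×140 + 0.24×130 + 0.38×260)/(1 + 0.074×7.6 + 0.24×5.5 + 0.38×5) = 29.35 kJ/min.
small lizards: E/h = 100/10 = 10 kJ/min.
10 < 29.35, so adding small lizards would lower the average — exclude it.

No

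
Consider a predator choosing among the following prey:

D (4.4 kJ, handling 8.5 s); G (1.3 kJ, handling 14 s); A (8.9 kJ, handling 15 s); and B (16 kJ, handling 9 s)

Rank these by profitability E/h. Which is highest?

B

In descending order of E/h:
B: 16/9 = 1.78 kJ/s
A: 8.9/15 = 0.593 kJ/s
D: 4.4/8.5 = 0.518 kJ/s
G: 1.3/14 = 0.0929 kJ/s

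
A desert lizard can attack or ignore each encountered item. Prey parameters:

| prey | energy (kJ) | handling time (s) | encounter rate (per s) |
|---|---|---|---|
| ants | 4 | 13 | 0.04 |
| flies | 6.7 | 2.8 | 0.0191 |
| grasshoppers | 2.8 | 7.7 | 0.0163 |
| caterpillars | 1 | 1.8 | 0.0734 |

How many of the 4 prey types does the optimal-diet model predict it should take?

Rank by E/h (kJ/s): flies 2.39, caterpillars 0.556, grasshoppers 0.364, ants 0.308. Include each in turn until the next type's E/h falls below the running intake rate.
Rate on top 1: 0.1215. caterpillars: 0.556 > 0.1215 → include.
Rate on top 2: 0.1698. grasshoppers: 0.364 > 0.1698 → include.
Rate on top 3: 0.1884. ants: 0.308 > 0.1884 → include.
Optimal diet: flies, caterpillars, grasshoppers, ants — 4 of 4 types.

4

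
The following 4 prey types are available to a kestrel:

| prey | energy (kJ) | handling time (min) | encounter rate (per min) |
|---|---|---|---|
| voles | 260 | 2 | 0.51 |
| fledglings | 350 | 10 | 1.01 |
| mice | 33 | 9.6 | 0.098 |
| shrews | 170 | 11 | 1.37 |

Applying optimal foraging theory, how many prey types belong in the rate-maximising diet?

1

E/h in descending order: voles 130, fledglings 35, shrews 15.5, mice 3.44 kJ/min. The optimal diet is the largest prefix of this list for which every included type satisfies E_i/h_i > R on the types above it.
Rate on top 1: 65.64. fledglings: 35 < 65.64 → exclude; stop.
Optimal diet: voles — 1 of 4 types.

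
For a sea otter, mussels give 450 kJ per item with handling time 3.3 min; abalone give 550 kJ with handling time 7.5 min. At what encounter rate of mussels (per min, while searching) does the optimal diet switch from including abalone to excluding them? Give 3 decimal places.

Drop abalone once their profitability E₂/h₂ falls below the rate achievable on mussels alone: E₂/h₂ = λE₁/(1 + λh₁).
Solve for λ: λE₁h₂ = E₂(1 + λh₁) → λ(E₁h₂ − E₂h₁) = E₂ → λ = E₂/(E₁h₂ − E₂h₁).
λ = 550/(450×7.5 − 550×3.3) = 550/1560 = 0.3526 per min.

0.353 per min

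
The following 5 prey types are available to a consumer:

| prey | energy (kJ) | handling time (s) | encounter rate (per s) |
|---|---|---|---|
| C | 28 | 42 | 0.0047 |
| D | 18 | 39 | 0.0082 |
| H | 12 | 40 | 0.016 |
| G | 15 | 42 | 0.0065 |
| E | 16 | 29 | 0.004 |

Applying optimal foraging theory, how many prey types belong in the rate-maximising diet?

5

Profitabilities (E/h, kJ/s): C 0.667, E 0.552, D 0.462, G 0.357, H 0.3. Add prey in this order while the next type's profitability exceeds the intake rate on those already taken.
Rate on top 1: 0.1099. E: 0.552 > 0.1099 → include.
Rate on top 2: 0.1489. D: 0.462 > 0.1489 → include.
Rate on top 3: 0.2101. G: 0.357 > 0.2101 → include.
Rate on top 4: 0.2312. H: 0.3 > 0.2312 → include.
Optimal diet: C, E, D, G, H — 5 of 5 types.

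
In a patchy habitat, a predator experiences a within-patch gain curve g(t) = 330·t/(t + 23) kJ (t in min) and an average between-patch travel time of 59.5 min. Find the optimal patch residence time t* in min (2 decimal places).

36.99 min

Optimal t* satisfies g'(t*) = g(t*)/(T + t*).
g'(t) = 330·23/(t + 23)². Setting 330·23/(t+23)² = 330t/[(t+23)(59.5+t)] gives 23(59.5+t) = t(t+23), so t² = 23×59.5 = 1368.
t* = √1368 = 36.99 min.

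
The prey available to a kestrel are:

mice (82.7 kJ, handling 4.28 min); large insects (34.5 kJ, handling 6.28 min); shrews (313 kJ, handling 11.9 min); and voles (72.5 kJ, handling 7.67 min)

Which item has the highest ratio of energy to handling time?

shrews

Profitability E/h (kJ/min): mice = 82.7/4.28 = 19.3, large insects = 34.5/6.28 = 5.49, shrews = 313/11.9 = 26.3, voles = 72.5/7.67 = 9.45.
Ranked: shrews > mice > voles > large insects.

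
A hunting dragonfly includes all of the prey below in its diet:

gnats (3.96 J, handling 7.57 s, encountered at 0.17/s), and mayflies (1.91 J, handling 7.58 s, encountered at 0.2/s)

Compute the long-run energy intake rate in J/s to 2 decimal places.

Energy encountered per unit search time: 0.17×3.96 + 0.2×1.91 = 1.055 J/s.
Handling time per unit search time: 0.17×7.57 + 0.2×7.58 = 2.803.
Rate = 1.055/(1 + 2.803) = 0.2775 J/s.

0.28 J/s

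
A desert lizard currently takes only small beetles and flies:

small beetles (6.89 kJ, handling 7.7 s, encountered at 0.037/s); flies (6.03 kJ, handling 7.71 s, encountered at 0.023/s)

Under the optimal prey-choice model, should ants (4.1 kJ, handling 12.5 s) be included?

Yes

Current rate: (0.037×6.89 + 0.023×6.03)/(1 + 0.037×7.7 + 0.023×7.71) = 0.2692 kJ/s.
Profitability of ants: 4.1/12.5 = 0.328 kJ/s.
0.328 > 0.2692, so adding ants raises the average — include it.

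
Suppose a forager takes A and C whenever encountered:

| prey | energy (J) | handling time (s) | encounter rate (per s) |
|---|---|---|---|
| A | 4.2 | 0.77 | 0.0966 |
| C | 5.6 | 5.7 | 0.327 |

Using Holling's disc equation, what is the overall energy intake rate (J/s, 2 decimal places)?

R = (0.0966×4.2 + 0.327×5.6) / (1 + 0.0966×0.77 + 0.327×5.7) = 2.237/2.938 = 0.7613 J/s.

0.76 J/s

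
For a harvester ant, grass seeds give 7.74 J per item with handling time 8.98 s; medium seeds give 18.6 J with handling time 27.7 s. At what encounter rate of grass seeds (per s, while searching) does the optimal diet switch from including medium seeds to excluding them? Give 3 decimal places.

At the threshold, the rate on grass seeds alone equals the profitability of medium seeds: λ·7.74/(1 + λ·8.98) = 18.6/27.7 = 0.6715.
Rearranging, λ(7.74 − 0.6715×8.98) = 0.6715, so λ = 0.6715/1.71 = 0.3927 per s.

0.393 per s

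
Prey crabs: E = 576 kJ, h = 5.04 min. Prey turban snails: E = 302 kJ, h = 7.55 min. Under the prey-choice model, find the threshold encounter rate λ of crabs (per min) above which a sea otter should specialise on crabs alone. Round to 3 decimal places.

Drop turban snails once their profitability E₂/h₂ falls below the rate achievable on crabs alone: E₂/h₂ = λE₁/(1 + λh₁).
Solve for λ: λE₁h₂ = E₂(1 + λh₁) → λ(E₁h₂ − E₂h₁) = E₂ → λ = E₂/(E₁h₂ − E₂h₁).
λ = 302/(576×7.55 − 302×5.04) = 302/2827 = 0.1068 per min.

0.107 per min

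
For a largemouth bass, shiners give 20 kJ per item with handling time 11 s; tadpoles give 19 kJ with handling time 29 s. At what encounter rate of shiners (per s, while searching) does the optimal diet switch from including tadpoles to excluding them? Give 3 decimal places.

At the threshold, the rate on shiners alone equals the profitability of tadpoles: λ·20/(1 + λ·11) = 19/29 = 0.6552.
Rearranging, λ(20 − 0.6552×11) = 0.6552, so λ = 0.6552/12.79 = 0.05121 per s.

0.051 per s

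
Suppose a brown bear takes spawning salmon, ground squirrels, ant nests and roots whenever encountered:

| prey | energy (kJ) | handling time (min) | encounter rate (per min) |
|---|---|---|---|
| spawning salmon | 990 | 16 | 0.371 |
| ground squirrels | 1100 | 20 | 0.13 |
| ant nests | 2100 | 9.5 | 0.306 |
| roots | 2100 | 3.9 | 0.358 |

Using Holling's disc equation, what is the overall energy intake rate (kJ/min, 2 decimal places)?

137.63 kJ/min

R = Σλ_iE_i / (1 + Σλ_ih_i)
Numerator: 0.371×990 + 0.13×1100 + 0.306×2100 + 0.358×2100 = 1905
Denominator: 1 + 0.371×16 + 0.13×20 + 0.306×9.5 + 0.358×3.9 = 13.84
R = 1905/13.84 = 137.6 kJ/min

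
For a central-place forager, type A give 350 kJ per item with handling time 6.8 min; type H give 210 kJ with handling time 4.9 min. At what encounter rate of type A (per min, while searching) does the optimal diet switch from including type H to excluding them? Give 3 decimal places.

0.732 per min

At the threshold, the rate on type A alone equals the profitability of type H: λ·350/(1 + λ·6.8) = 210/4.9 = 42.86.
Rearranging, λ(350 − 42.86×6.8) = 42.86, so λ = 42.86/58.57 = 0.7317 per min.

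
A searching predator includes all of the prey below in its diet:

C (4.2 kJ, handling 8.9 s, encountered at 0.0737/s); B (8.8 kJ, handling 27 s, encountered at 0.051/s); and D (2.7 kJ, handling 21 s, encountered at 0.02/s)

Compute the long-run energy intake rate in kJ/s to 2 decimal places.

Energy encountered per unit search time: 0.0737×4.2 + 0.051×8.8 + 0.02×2.7 = 0.8123 kJ/s.
Handling time per unit search time: 0.0737×8.9 + 0.051×27 + 0.02×21 = 2.453.
Rate = 0.8123/(1 + 2.453) = 0.2353 kJ/s.

0.24 kJ/s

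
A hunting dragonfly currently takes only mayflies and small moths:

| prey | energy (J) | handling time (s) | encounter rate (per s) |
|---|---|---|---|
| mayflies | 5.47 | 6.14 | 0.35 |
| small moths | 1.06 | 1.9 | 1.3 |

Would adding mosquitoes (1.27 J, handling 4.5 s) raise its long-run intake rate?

Current rate: (0.35×5.47 + 1.3×1.06)/(1 + 0.35×6.14 + 1.3×1.9) = 0.586 J/s.
Profitability of mosquitoes: 1.27/4.5 = 0.2822 J/s.
Since 0.2822 < R, time spent handling mosquitoes is better spent searching.

No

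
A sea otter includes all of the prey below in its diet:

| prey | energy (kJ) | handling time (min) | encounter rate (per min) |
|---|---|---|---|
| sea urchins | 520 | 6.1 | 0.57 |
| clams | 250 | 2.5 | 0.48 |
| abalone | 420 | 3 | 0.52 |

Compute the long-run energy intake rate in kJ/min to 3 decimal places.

Energy encountered per unit search time: 0.57×520 + 0.48×250 + 0.52×420 = 634.8 kJ/min.
Handling time per unit search time: 0.57×6.1 + 0.48×2.5 + 0.52×3 = 6.237.
Rate = 634.8/(1 + 6.237) = 87.72 kJ/min.

87.716 kJ/min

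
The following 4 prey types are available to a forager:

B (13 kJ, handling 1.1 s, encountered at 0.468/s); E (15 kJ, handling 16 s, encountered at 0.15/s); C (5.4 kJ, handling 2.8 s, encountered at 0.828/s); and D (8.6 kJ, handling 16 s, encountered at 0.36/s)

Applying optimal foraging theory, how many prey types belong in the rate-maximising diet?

E/h in descending order: B 11.8, C 1.93, E 0.938, D 0.537 kJ/s. The optimal diet is the largest prefix of this list for which every included type satisfies E_i/h_i > R on the types above it.
Rate on top 1: 4.016. C: 1.93 < 4.016 → exclude; stop.
Optimal diet: B — 1 of 4 types.

1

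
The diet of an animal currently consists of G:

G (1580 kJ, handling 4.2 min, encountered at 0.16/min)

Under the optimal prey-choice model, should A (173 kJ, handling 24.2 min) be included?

Intake rate on the current diet: R = (0.16×1580) / (1 + 0.16×4.2) = 252.8/1.672 = 151.2 kJ/min.
A: E/h = 173/24.2 = 7.149 kJ/min.
7.149 < 151.2, so adding A would lower the average — exclude it.

No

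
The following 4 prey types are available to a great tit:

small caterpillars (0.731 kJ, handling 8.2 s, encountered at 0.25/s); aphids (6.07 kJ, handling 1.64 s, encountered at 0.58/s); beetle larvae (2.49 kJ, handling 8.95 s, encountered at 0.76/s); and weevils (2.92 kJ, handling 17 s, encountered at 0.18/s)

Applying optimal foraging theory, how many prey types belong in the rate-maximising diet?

Profitabilities (E/h, kJ/s): aphids 3.7, beetle larvae 0.278, weevils 0.172, small caterpillars 0.0891. Add prey in this order while the next type's profitability exceeds the intake rate on those already taken.
Rate on top 1: 1.804. beetle larvae: 0.278 < 1.804 → exclude; stop.
Optimal diet: aphids — 1 of 4 types.

1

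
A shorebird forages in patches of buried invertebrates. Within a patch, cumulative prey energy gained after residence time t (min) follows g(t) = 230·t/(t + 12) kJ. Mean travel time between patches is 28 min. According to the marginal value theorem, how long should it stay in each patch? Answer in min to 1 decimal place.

18.3 min

Maximise g(t)/(T+t): set derivative to zero → g'(t)(T+t) = g(t).
g'(t) = 230·12/(t + 12)². Setting 230·12/(t+12)² = 230t/[(t+12)(28+t)] gives 12(28+t) = t(t+12), so t² = 12×28 = 336.
t* = √336 = 18.33 min.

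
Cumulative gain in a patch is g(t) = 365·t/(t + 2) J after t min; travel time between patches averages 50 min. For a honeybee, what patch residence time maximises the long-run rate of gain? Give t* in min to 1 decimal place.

By the marginal value theorem, leave when the instantaneous gain rate g'(t) equals the habitat-wide average g(t)/(T + t).
g'(t) = 365·2/(t + 2)². Setting 365·2/(t+2)² = 365t/[(t+2)(50+t)] gives 2(50+t) = t(t+2), so t² = 2×50 = 100.
t* = √100 = 10 min.

10.0 min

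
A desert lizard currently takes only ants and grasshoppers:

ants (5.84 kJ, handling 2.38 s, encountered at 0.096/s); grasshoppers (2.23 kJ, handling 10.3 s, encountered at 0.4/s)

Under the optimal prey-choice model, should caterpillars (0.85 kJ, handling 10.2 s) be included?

Intake rate on the current diet: R = (0.096×5.84 + 0.4×2.23) / (1 + 0.096×2.38 + 0.4×10.3) = 1.453/5.348 = 0.2716 kJ/s.
caterpillars: E/h = 0.85/10.2 = 0.08333 kJ/s.
Since 0.08333 < R, time spent handling caterpillars is better spent searching.

No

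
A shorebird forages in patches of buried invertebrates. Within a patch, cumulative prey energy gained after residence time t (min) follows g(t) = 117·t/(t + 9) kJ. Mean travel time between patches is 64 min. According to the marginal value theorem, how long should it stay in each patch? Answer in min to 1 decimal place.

24.0 min

Maximise g(t)/(T+t): set derivative to zero → g'(t)(T+t) = g(t).
g'(t) = 117·9/(t + 9)². Setting 117·9/(t+9)² = 117t/[(t+9)(64+t)] gives 9(64+t) = t(t+9), so t² = 9×64 = 576.
t* = √576 = 24 min.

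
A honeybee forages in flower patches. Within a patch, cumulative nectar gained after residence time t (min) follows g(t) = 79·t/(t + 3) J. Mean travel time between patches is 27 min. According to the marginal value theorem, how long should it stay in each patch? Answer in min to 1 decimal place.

Maximise g(t)/(T+t): set derivative to zero → g'(t)(T+t) = g(t).
g'(t) = 79·3/(t + 3)². Setting 79·3/(t+3)² = 79t/[(t+3)(27+t)] gives 3(27+t) = t(t+3), so t² = 3×27 = 81.
t* = √81 = 9 min.

9.0 min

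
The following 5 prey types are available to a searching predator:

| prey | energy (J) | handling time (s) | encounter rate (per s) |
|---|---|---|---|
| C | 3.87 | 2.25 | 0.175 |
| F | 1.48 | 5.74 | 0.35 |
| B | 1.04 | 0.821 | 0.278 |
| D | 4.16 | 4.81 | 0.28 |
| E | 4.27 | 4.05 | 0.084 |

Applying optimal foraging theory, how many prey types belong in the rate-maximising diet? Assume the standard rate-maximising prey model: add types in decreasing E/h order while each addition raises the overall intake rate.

4

Rank by E/h (J/s): C 1.72, B 1.27, E 1.05, D 0.865, F 0.258. Include each in turn until the next type's E/h falls below the running intake rate.
Rate on top 1: 0.4859. B: 1.27 > 0.4859 → include.
Rate on top 2: 0.5958. E: 1.05 > 0.5958 → include.
Rate on top 3: 0.6753. D: 0.865 > 0.6753 → include.
Rate on top 4: 0.7525. F: 0.258 < 0.7525 → exclude; stop.
Optimal diet: C, B, E, D — 4 of 5 types.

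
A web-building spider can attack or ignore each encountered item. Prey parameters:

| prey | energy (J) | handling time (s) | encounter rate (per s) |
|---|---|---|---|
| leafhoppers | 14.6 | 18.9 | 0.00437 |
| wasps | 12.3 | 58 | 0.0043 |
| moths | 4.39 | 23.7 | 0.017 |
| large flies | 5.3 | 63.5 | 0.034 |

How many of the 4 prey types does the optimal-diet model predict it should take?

3

E/h in descending order: leafhoppers 0.772, wasps 0.212, moths 0.185, large flies 0.0835 J/s. The optimal diet is the largest prefix of this list for which every included type satisfies E_i/h_i > R on the types above it.
Rate on top 1: 0.05893. wasps: 0.212 > 0.05893 → include.
Rate on top 2: 0.08761. moths: 0.185 > 0.08761 → include.
Rate on top 3: 0.1103. large flies: 0.0835 < 0.1103 → exclude; stop.
Optimal diet: leafhoppers, wasps, moths — 3 of 4 types.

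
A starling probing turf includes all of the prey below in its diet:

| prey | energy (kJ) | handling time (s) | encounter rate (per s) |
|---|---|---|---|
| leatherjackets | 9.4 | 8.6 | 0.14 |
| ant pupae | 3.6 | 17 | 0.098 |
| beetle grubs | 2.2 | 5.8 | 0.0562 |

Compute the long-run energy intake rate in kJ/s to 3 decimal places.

R = Σλ_iE_i / (1 + Σλ_ih_i)
Numerator: 0.14×9.4 + 0.098×3.6 + 0.0562×2.2 = 1.792
Denominator: 1 + 0.14×8.6 + 0.098×17 + 0.0562×5.8 = 4.196
R = 1.792/4.196 = 0.4272 kJ/s

0.427 kJ/s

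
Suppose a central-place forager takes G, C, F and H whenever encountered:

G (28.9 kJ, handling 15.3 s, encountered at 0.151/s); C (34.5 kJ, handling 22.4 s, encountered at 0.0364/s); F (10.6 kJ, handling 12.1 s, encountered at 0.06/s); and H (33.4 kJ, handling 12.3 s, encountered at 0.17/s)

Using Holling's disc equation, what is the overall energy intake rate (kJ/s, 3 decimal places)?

R = (0.151×28.9 + 0.0364×34.5 + 0.06×10.6 + 0.17×33.4) / (1 + 0.151×15.3 + 0.0364×22.4 + 0.06×12.1 + 0.17×12.3) = 11.93/6.943 = 1.719 kJ/s.

1.719 kJ/s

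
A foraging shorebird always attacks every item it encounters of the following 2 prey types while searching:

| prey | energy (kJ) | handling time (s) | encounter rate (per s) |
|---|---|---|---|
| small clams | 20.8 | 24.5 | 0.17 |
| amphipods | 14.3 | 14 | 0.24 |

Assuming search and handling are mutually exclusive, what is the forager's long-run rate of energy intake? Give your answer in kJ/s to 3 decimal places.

0.817 kJ/s

R = (0.17×20.8 + 0.24×14.3) / (1 + 0.17×24.5 + 0.24×14) = 6.968/8.525 = 0.8174 kJ/s.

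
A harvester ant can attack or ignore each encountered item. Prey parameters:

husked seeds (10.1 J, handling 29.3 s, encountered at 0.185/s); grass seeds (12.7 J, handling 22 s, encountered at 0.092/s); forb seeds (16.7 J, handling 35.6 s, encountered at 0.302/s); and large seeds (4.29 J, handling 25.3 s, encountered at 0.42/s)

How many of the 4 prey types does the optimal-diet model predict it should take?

2

E/h in descending order: grass seeds 0.577, forb seeds 0.469, husked seeds 0.345, large seeds 0.17 J/s. The optimal diet is the largest prefix of this list for which every included type satisfies E_i/h_i > R on the types above it.
Rate on top 1: 0.3864. forb seeds: 0.469 > 0.3864 → include.
Rate on top 2: 0.4509. husked seeds: 0.345 < 0.4509 → exclude; stop.
Optimal diet: grass seeds, forb seeds — 2 of 4 types.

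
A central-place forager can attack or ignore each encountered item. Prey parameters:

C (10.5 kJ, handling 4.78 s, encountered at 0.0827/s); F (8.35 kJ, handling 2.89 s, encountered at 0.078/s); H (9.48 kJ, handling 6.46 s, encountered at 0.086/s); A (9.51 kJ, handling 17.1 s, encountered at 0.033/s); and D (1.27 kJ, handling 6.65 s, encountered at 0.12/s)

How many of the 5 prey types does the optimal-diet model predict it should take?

3

E/h in descending order: F 2.89, C 2.2, H 1.47, A 0.556, D 0.191 kJ/s. The optimal diet is the largest prefix of this list for which every included type satisfies E_i/h_i > R on the types above it.
Rate on top 1: 0.5315. C: 2.2 > 0.5315 → include.
Rate on top 2: 0.9376. H: 1.47 > 0.9376 → include.
Rate on top 3: 1.073. A: 0.556 < 1.073 → exclude; stop.
Optimal diet: F, C, H — 3 of 5 types.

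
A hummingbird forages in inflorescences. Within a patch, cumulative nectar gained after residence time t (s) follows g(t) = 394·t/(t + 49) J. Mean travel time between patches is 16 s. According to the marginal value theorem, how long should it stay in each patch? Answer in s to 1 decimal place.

28.0 s

Optimal t* satisfies g'(t*) = g(t*)/(T + t*).
g'(t) = 394·49/(t + 49)². Setting 394·49/(t+49)² = 394t/[(t+49)(16+t)] gives 49(16+t) = t(t+49), so t² = 49×16 = 784.
t* = √784 = 28 s.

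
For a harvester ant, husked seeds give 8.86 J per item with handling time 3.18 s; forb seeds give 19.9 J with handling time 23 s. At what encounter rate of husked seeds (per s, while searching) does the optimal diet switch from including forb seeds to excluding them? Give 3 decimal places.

The zero-one rule: include forb seeds iff E₂/h₂ > λE₁/(1+λh₁). Equality gives the switch point.
λE₁h₂ = E₂ + λE₂h₁ ⇒ λ = E₂/(E₁h₂ − E₂h₁) = 19.9/(203.8 − 63.28) = 0.1416 per s.

0.142 per s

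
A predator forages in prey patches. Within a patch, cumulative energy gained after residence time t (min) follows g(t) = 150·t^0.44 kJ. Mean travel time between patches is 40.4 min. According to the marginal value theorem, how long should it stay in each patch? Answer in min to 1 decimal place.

Maximise g(t)/(T+t): set derivative to zero → g'(t)(T+t) = g(t).
g'(t) = 0.44·150·t^-0.56. Setting 0.44·150·t^-0.56 = 150·t^0.44/(40.4+t) gives 0.44(40.4+t) = t, so 0.56·t = 0.44×40.4.
t* = 0.44×40.4/0.56 = 31.74 min.

31.7 min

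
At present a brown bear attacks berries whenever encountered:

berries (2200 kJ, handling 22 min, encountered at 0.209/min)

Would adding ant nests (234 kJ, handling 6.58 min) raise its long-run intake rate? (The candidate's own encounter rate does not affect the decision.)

Intake rate on the current diet: R = (0.209×2200) / (1 + 0.209×22) = 459.8/5.598 = 82.14 kJ/min.
ant nests: E/h = 234/6.58 = 35.56 kJ/min.
35.56 < 82.14, so adding ant nests would lower the average — exclude it.

No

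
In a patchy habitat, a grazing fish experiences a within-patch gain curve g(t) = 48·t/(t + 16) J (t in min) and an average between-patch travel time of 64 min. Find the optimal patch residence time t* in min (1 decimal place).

Optimal t* satisfies g'(t*) = g(t*)/(T + t*).
g'(t) = 48·16/(t + 16)². Setting 48·16/(t+16)² = 48t/[(t+16)(64+t)] gives 16(64+t) = t(t+16), so t² = 16×64 = 1024.
t* = √1024 = 32 min.

32.0 min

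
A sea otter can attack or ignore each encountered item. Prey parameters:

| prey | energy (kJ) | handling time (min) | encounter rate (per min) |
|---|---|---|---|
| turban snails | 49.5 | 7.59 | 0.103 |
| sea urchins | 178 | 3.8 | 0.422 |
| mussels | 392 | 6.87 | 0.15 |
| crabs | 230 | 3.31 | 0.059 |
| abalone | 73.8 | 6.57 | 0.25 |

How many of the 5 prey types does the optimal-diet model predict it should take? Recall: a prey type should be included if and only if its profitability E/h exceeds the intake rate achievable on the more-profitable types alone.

Profitabilities (E/h, kJ/min): crabs 69.5, mussels 57.1, sea urchins 46.8, abalone 11.2, turban snails 6.52. Add prey in this order while the next type's profitability exceeds the intake rate on those already taken.
Rate on top 1: 11.35. mussels: 57.1 > 11.35 → include.
Rate on top 2: 32.51. sea urchins: 46.8 > 32.51 → include.
Rate on top 3: 38.51. abalone: 11.2 < 38.51 → exclude; stop.
Optimal diet: crabs, mussels, sea urchins — 3 of 5 types.

3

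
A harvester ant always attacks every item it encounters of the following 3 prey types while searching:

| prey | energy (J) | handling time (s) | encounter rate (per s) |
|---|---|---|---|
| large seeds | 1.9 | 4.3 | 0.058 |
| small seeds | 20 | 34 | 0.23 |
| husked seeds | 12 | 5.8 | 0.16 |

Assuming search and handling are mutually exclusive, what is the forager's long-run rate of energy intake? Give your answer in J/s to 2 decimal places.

Energy encountered per unit search time: 0.058×1.9 + 0.23×20 + 0.16×12 = 6.63 J/s.
Handling time per unit search time: 0.058×4.3 + 0.23×34 + 0.16×5.8 = 8.997.
Rate = 6.63/(1 + 8.997) = 0.6632 J/s.

0.66 J/s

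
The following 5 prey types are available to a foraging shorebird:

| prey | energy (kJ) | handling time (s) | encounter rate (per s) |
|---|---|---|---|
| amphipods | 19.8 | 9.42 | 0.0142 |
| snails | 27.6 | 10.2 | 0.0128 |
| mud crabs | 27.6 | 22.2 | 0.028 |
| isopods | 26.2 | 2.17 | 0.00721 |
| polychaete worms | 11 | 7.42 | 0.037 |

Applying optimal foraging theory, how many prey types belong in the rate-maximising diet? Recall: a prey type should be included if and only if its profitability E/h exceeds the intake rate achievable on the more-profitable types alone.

5

E/h in descending order: isopods 12.1, snails 2.71, amphipods 2.1, polychaete worms 1.48, mud crabs 1.24 kJ/s. The optimal diet is the largest prefix of this list for which every included type satisfies E_i/h_i > R on the types above it.
Rate on top 1: 0.186. snails: 2.71 > 0.186 → include.
Rate on top 2: 0.473. amphipods: 2.1 > 0.473 → include.
Rate on top 3: 0.6433. polychaete worms: 1.48 > 0.6433 → include.
Rate on top 4: 0.7915. mud crabs: 1.24 > 0.7915 → include.
Optimal diet: isopods, snails, amphipods, polychaete worms, mud crabs — 5 of 5 types.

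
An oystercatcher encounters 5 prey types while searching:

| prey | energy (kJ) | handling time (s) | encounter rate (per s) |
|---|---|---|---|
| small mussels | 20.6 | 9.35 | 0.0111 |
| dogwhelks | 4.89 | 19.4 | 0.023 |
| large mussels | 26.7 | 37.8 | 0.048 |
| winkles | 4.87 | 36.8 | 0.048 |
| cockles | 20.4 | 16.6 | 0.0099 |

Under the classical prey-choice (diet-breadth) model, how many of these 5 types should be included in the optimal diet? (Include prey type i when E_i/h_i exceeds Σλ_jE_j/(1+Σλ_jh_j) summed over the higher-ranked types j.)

3

Profitabilities (E/h, kJ/s): small mussels 2.2, cockles 1.23, large mussels 0.706, dogwhelks 0.252, winkles 0.132. Add prey in this order while the next type's profitability exceeds the intake rate on those already taken.
Rate on top 1: 0.2072. cockles: 1.23 > 0.2072 → include.
Rate on top 2: 0.3396. large mussels: 0.706 > 0.3396 → include.
Rate on top 3: 0.5555. dogwhelks: 0.252 < 0.5555 → exclude; stop.
Optimal diet: small mussels, cockles, large mussels — 3 of 5 types.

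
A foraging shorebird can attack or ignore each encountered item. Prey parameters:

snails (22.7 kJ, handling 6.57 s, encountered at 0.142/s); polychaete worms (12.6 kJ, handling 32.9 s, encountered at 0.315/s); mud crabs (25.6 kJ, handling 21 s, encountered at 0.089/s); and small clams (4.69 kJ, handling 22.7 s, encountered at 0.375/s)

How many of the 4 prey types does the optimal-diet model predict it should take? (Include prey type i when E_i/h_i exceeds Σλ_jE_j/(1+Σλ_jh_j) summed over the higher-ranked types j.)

1

Profitabilities (E/h, kJ/s): snails 3.46, mud crabs 1.22, polychaete worms 0.383, small clams 0.207. Add prey in this order while the next type's profitability exceeds the intake rate on those already taken.
Rate on top 1: 1.668. mud crabs: 1.22 < 1.668 → exclude; stop.
Optimal diet: snails — 1 of 4 types.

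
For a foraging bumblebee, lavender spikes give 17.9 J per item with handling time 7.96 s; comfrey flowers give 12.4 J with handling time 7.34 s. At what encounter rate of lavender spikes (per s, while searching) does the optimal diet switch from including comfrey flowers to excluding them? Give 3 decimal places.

The zero-one rule: include comfrey flowers iff E₂/h₂ > λE₁/(1+λh₁). Equality gives the switch point.
λE₁h₂ = E₂ + λE₂h₁ ⇒ λ = E₂/(E₁h₂ − E₂h₁) = 12.4/(131.4 − 98.7) = 0.3794 per s.

0.379 per s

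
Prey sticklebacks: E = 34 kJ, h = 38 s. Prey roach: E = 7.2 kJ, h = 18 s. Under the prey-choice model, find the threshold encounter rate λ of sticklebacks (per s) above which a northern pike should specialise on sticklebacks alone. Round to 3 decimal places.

The zero-one rule: include roach iff E₂/h₂ > λE₁/(1+λh₁). Equality gives the switch point.
λE₁h₂ = E₂ + λE₂h₁ ⇒ λ = E₂/(E₁h₂ − E₂h₁) = 7.2/(612 − 273.6) = 0.02128 per s.

0.021 per s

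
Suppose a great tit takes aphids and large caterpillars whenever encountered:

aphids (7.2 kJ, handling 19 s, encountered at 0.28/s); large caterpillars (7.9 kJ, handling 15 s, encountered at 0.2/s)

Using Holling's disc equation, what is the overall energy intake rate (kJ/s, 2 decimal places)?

0.39 kJ/s

R = (0.28×7.2 + 0.2×7.9) / (1 + 0.28×19 + 0.2×15) = 3.596/9.32 = 0.3858 kJ/s.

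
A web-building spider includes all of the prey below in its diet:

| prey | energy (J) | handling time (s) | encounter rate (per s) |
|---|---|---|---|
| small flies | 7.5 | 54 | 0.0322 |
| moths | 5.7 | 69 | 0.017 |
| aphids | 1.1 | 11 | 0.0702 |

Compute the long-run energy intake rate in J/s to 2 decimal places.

0.09 J/s

Energy encountered per unit search time: 0.0322×7.5 + 0.017×5.7 + 0.0702×1.1 = 0.4156 J/s.
Handling time per unit search time: 0.0322×54 + 0.017×69 + 0.0702×11 = 3.684.
Rate = 0.4156/(1 + 3.684) = 0.08873 J/s.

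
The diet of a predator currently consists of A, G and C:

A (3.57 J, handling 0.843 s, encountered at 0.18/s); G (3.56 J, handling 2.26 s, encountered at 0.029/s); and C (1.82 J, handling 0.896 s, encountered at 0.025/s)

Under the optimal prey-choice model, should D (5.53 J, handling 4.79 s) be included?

Current rate: (0.18×3.57 + 0.029×3.56 + 0.025×1.82)/(1 + 0.18×0.843 + 0.029×2.26 + 0.025×0.896) = 0.6383 J/s.
D: E/h = 5.53/4.79 = 1.154 J/s.
1.154 > 0.6383, so adding D raises the average — include it.

Yes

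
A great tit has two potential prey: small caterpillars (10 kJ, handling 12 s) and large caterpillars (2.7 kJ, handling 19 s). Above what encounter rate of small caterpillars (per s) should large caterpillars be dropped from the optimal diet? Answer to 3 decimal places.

0.017 per s

The zero-one rule: include large caterpillars iff E₂/h₂ > λE₁/(1+λh₁). Equality gives the switch point.
λE₁h₂ = E₂ + λE₂h₁ ⇒ λ = E₂/(E₁h₂ − E₂h₁) = 2.7/(190 − 32.4) = 0.01713 per s.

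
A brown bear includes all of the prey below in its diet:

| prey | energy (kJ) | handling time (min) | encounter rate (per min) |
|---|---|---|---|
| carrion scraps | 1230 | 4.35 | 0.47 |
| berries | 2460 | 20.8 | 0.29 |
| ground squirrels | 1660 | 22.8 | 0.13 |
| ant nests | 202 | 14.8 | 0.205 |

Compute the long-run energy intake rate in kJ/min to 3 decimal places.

102.737 kJ/min

Energy encountered per unit search time: 0.47×1230 + 0.29×2460 + 0.13×1660 + 0.205×202 = 1549 kJ/min.
Handling time per unit search time: 0.47×4.35 + 0.29×20.8 + 0.13×22.8 + 0.205×14.8 = 14.07.
Rate = 1549/(1 + 14.07) = 102.7 kJ/min.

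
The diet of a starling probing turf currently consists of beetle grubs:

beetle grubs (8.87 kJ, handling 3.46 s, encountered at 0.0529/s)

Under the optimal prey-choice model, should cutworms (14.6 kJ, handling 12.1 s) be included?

Yes

On beetle grubs alone, R = ΣλE/(1+Σλh) = 0.4692/1.183 = 0.3966 kJ/s.
Profitability of cutworms: 14.6/12.1 = 1.207 kJ/s.
1.207 > 0.3966, so adding cutworms raises the average — include it.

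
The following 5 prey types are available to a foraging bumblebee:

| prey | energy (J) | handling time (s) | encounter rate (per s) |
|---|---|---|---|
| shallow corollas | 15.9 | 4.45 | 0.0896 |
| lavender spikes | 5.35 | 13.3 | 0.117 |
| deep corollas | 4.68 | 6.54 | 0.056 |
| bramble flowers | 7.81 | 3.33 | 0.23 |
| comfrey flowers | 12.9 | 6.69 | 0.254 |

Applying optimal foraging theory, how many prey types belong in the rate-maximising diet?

3

E/h in descending order: shallow corollas 3.57, bramble flowers 2.35, comfrey flowers 1.93, deep corollas 0.716, lavender spikes 0.402 J/s. The optimal diet is the largest prefix of this list for which every included type satisfies E_i/h_i > R on the types above it.
Rate on top 1: 1.019. bramble flowers: 2.35 > 1.019 → include.
Rate on top 2: 1.488. comfrey flowers: 1.93 > 1.488 → include.
Rate on top 3: 1.682. deep corollas: 0.716 < 1.682 → exclude; stop.
Optimal diet: shallow corollas, bramble flowers, comfrey flowers — 3 of 5 types.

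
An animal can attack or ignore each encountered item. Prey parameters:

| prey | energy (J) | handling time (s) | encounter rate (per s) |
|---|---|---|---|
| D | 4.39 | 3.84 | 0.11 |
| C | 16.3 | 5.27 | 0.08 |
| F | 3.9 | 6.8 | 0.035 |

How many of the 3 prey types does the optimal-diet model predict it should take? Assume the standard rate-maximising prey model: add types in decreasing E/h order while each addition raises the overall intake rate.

2

E/h in descending order: C 3.09, D 1.14, F 0.574 J/s. The optimal diet is the largest prefix of this list for which every included type satisfies E_i/h_i > R on the types above it.
Rate on top 1: 0.9173. D: 1.14 > 0.9173 → include.
Rate on top 2: 0.969. F: 0.574 < 0.969 → exclude; stop.
Optimal diet: C, D — 2 of 3 types.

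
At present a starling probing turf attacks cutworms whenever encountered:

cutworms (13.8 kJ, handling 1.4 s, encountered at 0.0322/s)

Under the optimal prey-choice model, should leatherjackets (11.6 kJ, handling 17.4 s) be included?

Yes

Current rate: (0.0322×13.8)/(1 + 0.0322×1.4) = 0.4252 kJ/s.
leatherjackets: E/h = 11.6/17.4 = 0.6667 kJ/s.
0.6667 > 0.4252, so adding leatherjackets raises the average — include it.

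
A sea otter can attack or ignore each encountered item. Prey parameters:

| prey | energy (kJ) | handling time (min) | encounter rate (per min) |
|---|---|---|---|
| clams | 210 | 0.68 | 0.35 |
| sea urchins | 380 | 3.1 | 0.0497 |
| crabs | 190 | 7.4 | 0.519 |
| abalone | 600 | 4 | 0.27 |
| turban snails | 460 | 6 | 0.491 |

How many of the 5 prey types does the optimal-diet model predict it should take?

3

E/h in descending order: clams 309, abalone 150, sea urchins 123, turban snails 76.7, crabs 25.7 kJ/min. The optimal diet is the largest prefix of this list for which every included type satisfies E_i/h_i > R on the types above it.
Rate on top 1: 59.37. abalone: 150 > 59.37 → include.
Rate on top 2: 101.6. sea urchins: 123 > 101.6 → include.
Rate on top 3: 102.9. turban snails: 76.7 < 102.9 → exclude; stop.
Optimal diet: clams, abalone, sea urchins — 3 of 5 types.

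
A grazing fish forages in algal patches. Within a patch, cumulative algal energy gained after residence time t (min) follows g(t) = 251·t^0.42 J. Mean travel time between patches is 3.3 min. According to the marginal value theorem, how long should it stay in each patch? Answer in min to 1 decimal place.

2.4 min

Maximise g(t)/(T+t): set derivative to zero → g'(t)(T+t) = g(t).
g'(t) = 0.42·251·t^-0.58. Setting 0.42·251·t^-0.58 = 251·t^0.42/(3.3+t) gives 0.42(3.3+t) = t, so 0.58·t = 0.42×3.3.
t* = 0.42×3.3/0.58 = 2.39 min.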